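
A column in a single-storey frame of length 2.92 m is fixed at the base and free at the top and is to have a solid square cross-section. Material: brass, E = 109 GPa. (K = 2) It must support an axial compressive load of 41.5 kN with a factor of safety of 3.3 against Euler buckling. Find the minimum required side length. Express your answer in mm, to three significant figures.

a ≈ 85.0 mm

Required P_cr = n·P = 3.3 × 41.5 = 137.0 kN
L_e = K·L = 2 × 2.92 = 5.840 m
Required I = P_cr·L_e²/(π²E) = 1.369×10^5 × 5.840² / (π² × 1.09×10^11) = 4.342×10^-6 m⁴
I_req = 4.342×10^6 mm⁴
Solid square: I = a⁴/12  ⇒  a = (12I)^(1/4) = (12×4.342×10^6)^(1/4) = 85.0 mm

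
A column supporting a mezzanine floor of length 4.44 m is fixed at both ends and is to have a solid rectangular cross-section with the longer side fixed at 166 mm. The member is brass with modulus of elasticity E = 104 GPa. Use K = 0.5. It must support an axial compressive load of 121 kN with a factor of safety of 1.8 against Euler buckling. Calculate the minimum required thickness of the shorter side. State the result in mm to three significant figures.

b ≈ 42.3 mm

Required P_cr = n·P = 1.8 × 121 = 217.8 kN
L_e = K·L = 0.5 × 4.44 = 2.220 m
Required I = P_cr·L_e²/(π²E) = 2.178×10^5 × 2.220² / (π² × 1.04×10^11) = 1.046×10^-6 m⁴
I_req = 1.046×10^6 mm⁴
Rectangle, weak axis: I_min = h·b³/12 with h = 166 mm fixed  ⇒  b = (12I/h)^(1/3) = 42.3 mm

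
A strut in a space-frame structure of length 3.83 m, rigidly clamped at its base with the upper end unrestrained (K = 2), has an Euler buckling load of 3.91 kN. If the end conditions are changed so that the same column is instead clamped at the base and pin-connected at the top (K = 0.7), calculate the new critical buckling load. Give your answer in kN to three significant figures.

P_cr ≈ 31.9 kN

P_cr ∝ 1/K², so P_cr,new = P_cr,old × (K_old/K_new)² = 3.91 × (2/0.7)²
= 3.91 × 8.163 = 31.9 kN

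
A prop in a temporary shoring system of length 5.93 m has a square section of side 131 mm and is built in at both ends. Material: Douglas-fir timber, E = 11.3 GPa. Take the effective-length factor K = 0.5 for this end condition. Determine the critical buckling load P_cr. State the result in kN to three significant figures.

P_cr ≈ 311 kN

I = a⁴/12 = 131⁴/12 = 2.454×10^7 mm⁴
I = 2.454×10^7 mm⁴ = 2.454×10^-5 m⁴
Effective length L_e = K·L = 0.5 × 5.93 = 2.965 m
P_cr = π²EI / L_e² = π² × 11.3×10⁹ × 2.454×10^-5 / 2.965² = 3.113×10^5 N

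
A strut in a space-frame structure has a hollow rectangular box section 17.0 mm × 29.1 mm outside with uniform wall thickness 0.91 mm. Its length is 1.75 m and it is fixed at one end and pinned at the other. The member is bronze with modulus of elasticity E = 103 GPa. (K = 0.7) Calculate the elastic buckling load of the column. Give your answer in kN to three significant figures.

Inner dimensions: h_i = 29.1 − 2×0.91 = 27.28 mm, b_i = 17.0 − 2×0.91 = 15.18 mm
Weak-axis I_min = (h_o·b_o³ − h_i·b_i³)/12 with b_o = 17.0, b_i = 15.18 mm (shorter outer/inner sides).
I_min = (29.1×17.0³ − 27.28×15.18³)/12 = 3.962×10^3 mm⁴
I = 3.962×10^3 mm⁴ = 3.962×10^-9 m⁴
Effective length L_e = K·L = 0.7 × 1.75 = 1.225 m
P_cr = π²EI / L_e² = π² × 103×10⁹ × 3.962×10^-9 / 1.225² = 2.684×10^3 N

P_cr ≈ 2.68 kN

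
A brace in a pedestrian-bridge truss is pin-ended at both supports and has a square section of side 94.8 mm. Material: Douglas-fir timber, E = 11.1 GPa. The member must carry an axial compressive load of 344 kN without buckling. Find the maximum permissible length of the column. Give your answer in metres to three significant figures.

I = a⁴/12 = 94.8⁴/12 = 6.731×10^6 mm⁴
I = 6.731×10^-6 m⁴
At the buckling limit P_cr = P = 3.440×10^5 N
From P_cr = π²EI/(K·L)²:  L = (1/K)·√(π²EI/P_cr) = (1/1)·√(π²×1.11×10^10×6.731×10^-6/3.440×10^5)
L = 1.46 m

L_max ≈ 1.46 m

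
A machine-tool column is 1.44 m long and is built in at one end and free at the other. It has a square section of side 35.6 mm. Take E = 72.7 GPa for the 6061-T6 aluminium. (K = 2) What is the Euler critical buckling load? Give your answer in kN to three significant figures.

P_cr ≈ 11.6 kN

I = a⁴/12 = 35.6⁴/12 = 1.339×10^5 mm⁴
I = 1.339×10^5 mm⁴ = 1.339×10^-7 m⁴
Effective length L_e = K·L = 2 × 1.44 = 2.880 m
P_cr = π²EI / L_e² = π² × 72.7×10⁹ × 1.339×10^-7 / 2.880² = 1.158×10^4 N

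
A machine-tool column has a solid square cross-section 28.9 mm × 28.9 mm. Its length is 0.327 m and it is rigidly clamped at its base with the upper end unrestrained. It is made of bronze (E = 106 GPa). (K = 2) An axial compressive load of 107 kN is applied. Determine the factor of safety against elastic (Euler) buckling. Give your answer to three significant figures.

n ≈ 1.33

I = a⁴/12 = 28.9⁴/12 = 5.813×10^4 mm⁴
I = 5.813×10^4 mm⁴ = 5.813×10^-8 m⁴
Effective length L_e = K·L = 2 × 0.327 = 0.6540 m
P_cr = π²EI / L_e² = π² × 106×10⁹ × 5.813×10^-8 / 0.6540² = 1.422×10^5 N
Factor of safety n = P_cr / P = 142.19 / 107 = 1.33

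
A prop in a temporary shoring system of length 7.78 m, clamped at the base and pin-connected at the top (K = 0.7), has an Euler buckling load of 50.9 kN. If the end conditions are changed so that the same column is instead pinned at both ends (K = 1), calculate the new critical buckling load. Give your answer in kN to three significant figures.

P_cr ∝ 1/K², so P_cr,new = P_cr,old × (K_old/K_new)² = 50.9 × (0.7/1)²
= 50.9 × 0.4900 = 24.9 kN

P_cr ≈ 24.9 kN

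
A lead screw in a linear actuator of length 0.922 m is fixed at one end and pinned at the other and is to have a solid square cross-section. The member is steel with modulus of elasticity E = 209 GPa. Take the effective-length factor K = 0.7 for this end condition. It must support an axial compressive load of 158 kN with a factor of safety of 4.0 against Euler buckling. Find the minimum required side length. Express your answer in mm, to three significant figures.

Required P_cr = n·P = 4.0 × 158 = 632.0 kN
L_e = K·L = 0.7 × 0.922 = 0.6454 m
Required I = P_cr·L_e²/(π²E) = 6.320×10^5 × 0.6454² / (π² × 2.09×10^11) = 1.276×10^-7 m⁴
I_req = 1.276×10^5 mm⁴
Solid square: I = a⁴/12  ⇒  a = (12I)^(1/4) = (12×1.276×10^5)^(1/4) = 35.2 mm

a ≈ 35.2 mm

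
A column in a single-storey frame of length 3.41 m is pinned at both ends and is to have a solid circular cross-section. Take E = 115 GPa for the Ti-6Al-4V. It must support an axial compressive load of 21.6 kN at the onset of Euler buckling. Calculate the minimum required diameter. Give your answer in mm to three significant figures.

d ≈ 46.1 mm

L_e = K·L = 1 × 3.41 = 3.410 m
Required I = P_cr·L_e²/(π²E) = 2.160×10^4 × 3.410² / (π² × 1.15×10^11) = 2.213×10^-7 m⁴
I_req = 2.213×10^5 mm⁴
Solid circle: I = πd⁴/64  ⇒  d = (64I/π)^(1/4) = (64×2.213×10^5/π)^(1/4) = 46.1 mm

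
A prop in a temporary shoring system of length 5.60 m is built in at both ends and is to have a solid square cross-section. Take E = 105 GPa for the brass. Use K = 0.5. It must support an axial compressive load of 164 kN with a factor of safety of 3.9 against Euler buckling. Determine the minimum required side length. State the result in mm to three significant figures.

a ≈ 87.3 mm

Required P_cr = n·P = 3.9 × 164 = 639.6 kN
L_e = K·L = 0.5 × 5.60 = 2.800 m
Required I = P_cr·L_e²/(π²E) = 6.396×10^5 × 2.800² / (π² × 1.05×10^11) = 4.839×10^-6 m⁴
I_req = 4.839×10^6 mm⁴
Solid square: I = a⁴/12  ⇒  a = (12I)^(1/4) = (12×4.839×10^6)^(1/4) = 87.3 mm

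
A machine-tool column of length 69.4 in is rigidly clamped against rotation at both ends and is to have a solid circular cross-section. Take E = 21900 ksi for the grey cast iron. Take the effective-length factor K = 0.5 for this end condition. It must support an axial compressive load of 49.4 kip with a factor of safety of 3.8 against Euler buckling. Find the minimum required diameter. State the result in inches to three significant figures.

Required P_cr = n·P = 3.8 × 49.4 = 187.7 kip
L_e = K·L = 0.5 × 69.4 = 34.70 in
Required I = P_cr·L_e²/(π²E) = 1.877×10^5 × 34.70² / (π² × 2.19×10^7) = 1.046 in⁴
Solid circle: I = πd⁴/64  ⇒  d = (64I/π)^(1/4) = (64×1.046/π)^(1/4) = 2.15 in

d ≈ 2.15 in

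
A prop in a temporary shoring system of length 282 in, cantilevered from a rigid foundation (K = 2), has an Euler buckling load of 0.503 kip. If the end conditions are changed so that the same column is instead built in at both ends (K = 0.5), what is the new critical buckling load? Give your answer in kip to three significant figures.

P_cr ∝ 1/K², so P_cr,new = P_cr,old × (K_old/K_new)² = 0.503 × (2/0.5)²
= 0.503 × 16.00 = 8.05 kip

P_cr ≈ 8.05 kip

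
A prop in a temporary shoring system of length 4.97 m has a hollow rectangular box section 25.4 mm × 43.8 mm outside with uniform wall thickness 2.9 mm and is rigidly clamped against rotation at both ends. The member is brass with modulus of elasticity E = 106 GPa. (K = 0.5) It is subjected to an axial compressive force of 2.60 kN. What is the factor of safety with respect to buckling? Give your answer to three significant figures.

n ≈ 2.34

Inner dimensions: h_i = 43.8 − 2×2.9 = 38.00 mm, b_i = 25.4 − 2×2.9 = 19.60 mm
Weak-axis I_min = (h_o·b_o³ − h_i·b_i³)/12 with b_o = 25.4, b_i = 19.60 mm (shorter outer/inner sides).
I_min = (43.8×25.4³ − 38.00×19.60³)/12 = 3.597×10^4 mm⁴
I = 3.597×10^4 mm⁴ = 3.597×10^-8 m⁴
Effective length L_e = K·L = 0.5 × 4.97 = 2.485 m
P_cr = π²EI / L_e² = π² × 106×10⁹ × 3.597×10^-8 / 2.485² = 6.094×10^3 N
Factor of safety n = P_cr / P = 6.0937 / 2.60 = 2.34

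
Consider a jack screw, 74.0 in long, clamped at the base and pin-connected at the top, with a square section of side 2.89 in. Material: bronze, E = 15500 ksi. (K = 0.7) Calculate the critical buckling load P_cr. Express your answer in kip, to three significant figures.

P_cr ≈ 331 kip

I = a⁴/12 = 2.89⁴/12 = 5.813 in⁴
Effective length L_e = K·L = 0.7 × 74.0 = 51.80 in
P_cr = π²EI / L_e² = π² × 15500×10³ × 5.813 / 51.80² = 3.314×10^5 lb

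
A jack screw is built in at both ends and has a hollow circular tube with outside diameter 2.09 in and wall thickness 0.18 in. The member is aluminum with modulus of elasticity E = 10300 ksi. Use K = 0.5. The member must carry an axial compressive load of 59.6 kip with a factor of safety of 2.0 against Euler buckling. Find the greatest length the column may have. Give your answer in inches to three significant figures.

L_max ≈ 41.2 in

Inner diameter d_i = 2.09 − 2×0.18 = 1.730 in
I = π(d_o⁴ − d_i⁴)/64 = π(2.09⁴ − 1.730⁴)/64 = 0.4969 in⁴
Required critical load P_cr = n·P = 2.0 × 59.6 = 119.2 kip = 1.192×10^5 lb
From P_cr = π²EI/(K·L)²:  L = (1/K)·√(π²EI/P_cr) = (1/0.5)·√(π²×1.03×10^7×0.4969/1.192×10^5)
L = 41.2 in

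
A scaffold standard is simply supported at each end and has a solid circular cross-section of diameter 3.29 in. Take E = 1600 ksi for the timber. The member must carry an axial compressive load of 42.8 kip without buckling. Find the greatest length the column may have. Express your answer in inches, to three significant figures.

I = πd⁴/64 = π×3.29⁴/64 = 5.751 in⁴
At the buckling limit P_cr = P = 4.280×10^4 lb
From P_cr = π²EI/(K·L)²:  L = (1/K)·√(π²EI/P_cr) = (1/1)·√(π²×1.60×10^6×5.751/4.280×10^4)
L = 46.1 in

L_max ≈ 46.1 in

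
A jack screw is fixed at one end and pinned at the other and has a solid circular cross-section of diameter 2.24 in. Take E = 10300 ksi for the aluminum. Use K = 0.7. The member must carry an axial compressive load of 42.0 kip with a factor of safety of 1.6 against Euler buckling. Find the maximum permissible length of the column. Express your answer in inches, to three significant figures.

L_max ≈ 61.8 in

I = πd⁴/64 = π×2.24⁴/64 = 1.236 in⁴
Required critical load P_cr = n·P = 1.6 × 42.0 = 67.20 kip = 6.720×10^4 lb
From P_cr = π²EI/(K·L)²:  L = (1/K)·√(π²EI/P_cr) = (1/0.7)·√(π²×1.03×10^7×1.236/6.720×10^4)
L = 61.8 in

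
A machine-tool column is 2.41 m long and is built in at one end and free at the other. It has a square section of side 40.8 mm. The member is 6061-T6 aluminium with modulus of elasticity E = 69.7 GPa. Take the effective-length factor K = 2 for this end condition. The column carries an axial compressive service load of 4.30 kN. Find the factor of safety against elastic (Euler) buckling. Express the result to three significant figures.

n ≈ 1.59

I = a⁴/12 = 40.8⁴/12 = 2.309×10^5 mm⁴
I = 2.309×10^5 mm⁴ = 2.309×10^-7 m⁴
Effective length L_e = K·L = 2 × 2.41 = 4.820 m
P_cr = π²EI / L_e² = π² × 69.7×10⁹ × 2.309×10^-7 / 4.820² = 6.838×10^3 N
Factor of safety n = P_cr / P = 6.8375 / 4.30 = 1.59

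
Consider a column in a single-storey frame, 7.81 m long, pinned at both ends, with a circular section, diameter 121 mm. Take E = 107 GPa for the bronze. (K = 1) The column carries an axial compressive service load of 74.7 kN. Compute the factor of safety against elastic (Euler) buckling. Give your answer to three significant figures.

I = πd⁴/64 = π×121⁴/64 = 1.052×10^7 mm⁴
I = 1.052×10^7 mm⁴ = 1.052×10^-5 m⁴
Effective length L_e = K·L = 1 × 7.81 = 7.810 m
P_cr = π²EI / L_e² = π² × 107×10⁹ × 1.052×10^-5 / 7.810² = 1.822×10^5 N
Factor of safety n = P_cr / P = 182.18 / 74.7 = 2.44

n ≈ 2.44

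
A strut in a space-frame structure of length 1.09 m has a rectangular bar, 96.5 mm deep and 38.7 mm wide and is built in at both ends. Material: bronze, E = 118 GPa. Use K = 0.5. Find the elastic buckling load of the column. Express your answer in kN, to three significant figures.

Buckling occurs about the weak axis: I_min = h·b³/12 with b = 38.7 mm (the shorter side).
I_min = 96.5×38.7³/12 = 4.661×10^5 mm⁴
I = 4.661×10^5 mm⁴ = 4.661×10^-7 m⁴
Effective length L_e = K·L = 0.5 × 1.09 = 0.5450 m
P_cr = π²EI / L_e² = π² × 118×10⁹ × 4.661×10^-7 / 0.5450² = 1.828×10^6 N

P_cr ≈ 1830 kN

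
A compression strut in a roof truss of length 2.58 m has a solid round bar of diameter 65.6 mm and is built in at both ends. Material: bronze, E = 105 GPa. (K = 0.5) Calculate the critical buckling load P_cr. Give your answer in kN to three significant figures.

P_cr ≈ 566 kN

I = πd⁴/64 = π×65.6⁴/64 = 9.090×10^5 mm⁴
I = 9.090×10^5 mm⁴ = 9.090×10^-7 m⁴
Effective length L_e = K·L = 0.5 × 2.58 = 1.290 m
P_cr = π²EI / L_e² = π² × 105×10⁹ × 9.090×10^-7 / 1.290² = 5.661×10^5 N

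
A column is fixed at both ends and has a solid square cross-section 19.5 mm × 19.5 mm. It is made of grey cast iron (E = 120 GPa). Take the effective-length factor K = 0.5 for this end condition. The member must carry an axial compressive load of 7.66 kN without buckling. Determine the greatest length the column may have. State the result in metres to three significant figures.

L_max ≈ 2.73 m

I = a⁴/12 = 19.5⁴/12 = 1.205×10^4 mm⁴
I = 1.205×10^-8 m⁴
At the buckling limit P_cr = P = 7.660×10^3 N
From P_cr = π²EI/(K·L)²:  L = (1/K)·√(π²EI/P_cr) = (1/0.5)·√(π²×1.20×10^11×1.205×10^-8/7.660×10^3)
L = 2.73 m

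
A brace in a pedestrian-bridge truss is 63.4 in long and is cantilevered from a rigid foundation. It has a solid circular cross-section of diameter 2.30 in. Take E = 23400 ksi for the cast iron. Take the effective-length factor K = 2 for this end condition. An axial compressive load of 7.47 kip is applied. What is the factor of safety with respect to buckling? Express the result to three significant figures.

I = πd⁴/64 = π×2.30⁴/64 = 1.374 in⁴
Effective length L_e = K·L = 2 × 63.4 = 126.8 in
P_cr = π²EI / L_e² = π² × 23400×10³ × 1.374 / 126.8² = 1.973×10^4 lb
Factor of safety n = P_cr / P = 19.731 / 7.47 = 2.64

n ≈ 2.64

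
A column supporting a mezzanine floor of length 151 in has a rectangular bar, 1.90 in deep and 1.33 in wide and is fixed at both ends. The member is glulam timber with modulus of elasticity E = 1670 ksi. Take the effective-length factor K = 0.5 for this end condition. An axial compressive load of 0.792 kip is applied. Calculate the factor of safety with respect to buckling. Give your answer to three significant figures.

Buckling occurs about the weak axis: I_min = h·b³/12 with b = 1.33 in (the shorter side).
I_min = 1.90×1.33³/12 = 0.3725 in⁴
Effective length L_e = K·L = 0.5 × 151 = 75.50 in
P_cr = π²EI / L_e² = π² × 1670×10³ × 0.3725 / 75.50² = 1.077×10^3 lb
Factor of safety n = P_cr / P = 1.0771 / 0.792 = 1.36

n ≈ 1.36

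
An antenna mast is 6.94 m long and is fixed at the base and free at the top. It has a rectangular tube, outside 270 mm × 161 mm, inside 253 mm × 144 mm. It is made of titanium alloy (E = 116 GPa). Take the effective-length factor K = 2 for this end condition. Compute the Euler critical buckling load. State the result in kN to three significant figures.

Weak-axis I_min = (h_o·b_o³ − h_i·b_i³)/12 with b_o = 161, b_i = 144.0 mm (shorter outer/inner sides).
I_min = (270×161³ − 253.0×144.0³)/12 = 3.094×10^7 mm⁴
I = 3.094×10^7 mm⁴ = 3.094×10^-5 m⁴
Effective length L_e = K·L = 2 × 6.94 = 13.88 m
P_cr = π²EI / L_e² = π² × 116×10⁹ × 3.094×10^-5 / 13.88² = 1.839×10^5 N

P_cr ≈ 184 kN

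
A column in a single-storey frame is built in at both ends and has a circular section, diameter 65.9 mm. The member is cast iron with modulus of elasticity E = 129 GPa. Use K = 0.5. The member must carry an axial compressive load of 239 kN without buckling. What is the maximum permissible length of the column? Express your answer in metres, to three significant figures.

L_max ≈ 4.44 m

I = πd⁴/64 = π×65.9⁴/64 = 9.258×10^5 mm⁴
I = 9.258×10^-7 m⁴
At the buckling limit P_cr = P = 2.390×10^5 N
From P_cr = π²EI/(K·L)²:  L = (1/K)·√(π²EI/P_cr) = (1/0.5)·√(π²×1.29×10^11×9.258×10^-7/2.390×10^5)
L = 4.44 m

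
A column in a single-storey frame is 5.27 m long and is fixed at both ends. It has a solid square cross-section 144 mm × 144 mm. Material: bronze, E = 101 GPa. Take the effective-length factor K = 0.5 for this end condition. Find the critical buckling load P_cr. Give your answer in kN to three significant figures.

P_cr ≈ 5140 kN

I = a⁴/12 = 144⁴/12 = 3.583×10^7 mm⁴
I = 3.583×10^7 mm⁴ = 3.583×10^-5 m⁴
Effective length L_e = K·L = 0.5 × 5.27 = 2.635 m
P_cr = π²EI / L_e² = π² × 101×10⁹ × 3.583×10^-5 / 2.635² = 5.144×10^6 N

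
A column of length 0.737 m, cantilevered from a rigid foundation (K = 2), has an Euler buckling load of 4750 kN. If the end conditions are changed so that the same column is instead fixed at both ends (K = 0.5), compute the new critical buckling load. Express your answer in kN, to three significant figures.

P_cr ≈ 76000 kN

P_cr ∝ 1/K², so P_cr,new = P_cr,old × (K_old/K_new)² = 4750 × (2/0.5)²
= 4750 × 16.00 = 76000 kN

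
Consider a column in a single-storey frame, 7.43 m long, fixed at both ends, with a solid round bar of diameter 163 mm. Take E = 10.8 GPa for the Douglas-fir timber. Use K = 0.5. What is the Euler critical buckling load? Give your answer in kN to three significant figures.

P_cr ≈ 268 kN

I = πd⁴/64 = π×163⁴/64 = 3.465×10^7 mm⁴
I = 3.465×10^7 mm⁴ = 3.465×10^-5 m⁴
Effective length L_e = K·L = 0.5 × 7.43 = 3.715 m
P_cr = π²EI / L_e² = π² × 10.8×10⁹ × 3.465×10^-5 / 3.715² = 2.676×10^5 N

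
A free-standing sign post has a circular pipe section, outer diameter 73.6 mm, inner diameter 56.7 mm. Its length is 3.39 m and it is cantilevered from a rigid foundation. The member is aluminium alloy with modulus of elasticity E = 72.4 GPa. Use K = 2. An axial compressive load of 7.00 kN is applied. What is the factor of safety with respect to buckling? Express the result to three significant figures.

d_o = 73.6 mm, d_i = 56.7 mm
I = π(d_o⁴ − d_i⁴)/64 = π(73.6⁴ − 56.70⁴)/64 = 9.330×10^5 mm⁴
I = 9.330×10^5 mm⁴ = 9.330×10^-7 m⁴
Effective length L_e = K·L = 2 × 3.39 = 6.780 m
P_cr = π²EI / L_e² = π² × 72.4×10⁹ × 9.330×10^-7 / 6.780² = 1.450×10^4 N
Factor of safety n = P_cr / P = 14.504 / 7.00 = 2.07

n ≈ 2.07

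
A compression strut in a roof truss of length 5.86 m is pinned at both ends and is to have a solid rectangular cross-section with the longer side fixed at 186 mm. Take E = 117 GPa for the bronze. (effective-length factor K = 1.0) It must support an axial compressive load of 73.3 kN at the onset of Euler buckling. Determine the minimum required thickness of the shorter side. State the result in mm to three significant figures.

L_e = K·L = 1 × 5.86 = 5.860 m
Required I = P_cr·L_e²/(π²E) = 7.330×10^4 × 5.860² / (π² × 1.17×10^11) = 2.180×10^-6 m⁴
I_req = 2.180×10^6 mm⁴
Rectangle, weak axis: I_min = h·b³/12 with h = 186 mm fixed  ⇒  b = (12I/h)^(1/3) = 52.0 mm

b ≈ 52.0 mm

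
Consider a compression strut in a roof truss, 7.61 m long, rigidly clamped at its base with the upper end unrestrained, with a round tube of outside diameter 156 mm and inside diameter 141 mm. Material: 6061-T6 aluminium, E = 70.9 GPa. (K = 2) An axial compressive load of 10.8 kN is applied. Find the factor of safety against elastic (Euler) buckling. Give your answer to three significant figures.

n ≈ 2.70

d_o = 156 mm, d_i = 141 mm
I = π(d_o⁴ − d_i⁴)/64 = π(156⁴ − 141.0⁴)/64 = 9.670×10^6 mm⁴
I = 9.670×10^6 mm⁴ = 9.670×10^-6 m⁴
Effective length L_e = K·L = 2 × 7.61 = 15.22 m
P_cr = π²EI / L_e² = π² × 70.9×10⁹ × 9.670×10^-6 / 15.22² = 2.921×10^4 N
Factor of safety n = P_cr / P = 29.209 / 10.8 = 2.70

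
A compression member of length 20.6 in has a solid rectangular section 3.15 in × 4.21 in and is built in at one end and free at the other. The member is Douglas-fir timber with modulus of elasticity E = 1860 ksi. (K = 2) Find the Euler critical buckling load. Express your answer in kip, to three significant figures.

P_cr ≈ 119 kip

Buckling occurs about the weak axis: I_min = h·b³/12 with b = 3.15 in (the shorter side).
I_min = 4.21×3.15³/12 = 10.97 in⁴
Effective length L_e = K·L = 2 × 20.6 = 41.20 in
P_cr = π²EI / L_e² = π² × 1860×10³ × 10.97 / 41.20² = 1.186×10^5 lb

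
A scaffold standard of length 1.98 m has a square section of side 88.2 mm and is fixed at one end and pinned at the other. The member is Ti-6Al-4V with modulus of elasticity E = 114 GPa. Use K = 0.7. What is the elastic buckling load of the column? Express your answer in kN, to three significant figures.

I = a⁴/12 = 88.2⁴/12 = 5.043×10^6 mm⁴
I = 5.043×10^6 mm⁴ = 5.043×10^-6 m⁴
Effective length L_e = K·L = 0.7 × 1.98 = 1.386 m
P_cr = π²EI / L_e² = π² × 114×10⁹ × 5.043×10^-6 / 1.386² = 2.954×10^6 N

P_cr ≈ 2950 kN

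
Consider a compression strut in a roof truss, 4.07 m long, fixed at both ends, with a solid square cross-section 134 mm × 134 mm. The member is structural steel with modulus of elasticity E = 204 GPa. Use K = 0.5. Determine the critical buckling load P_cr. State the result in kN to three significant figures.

I = a⁴/12 = 134⁴/12 = 2.687×10^7 mm⁴
I = 2.687×10^7 mm⁴ = 2.687×10^-5 m⁴
Effective length L_e = K·L = 0.5 × 4.07 = 2.035 m
P_cr = π²EI / L_e² = π² × 204×10⁹ × 2.687×10^-5 / 2.035² = 1.306×10^7 N

P_cr ≈ 13100 kN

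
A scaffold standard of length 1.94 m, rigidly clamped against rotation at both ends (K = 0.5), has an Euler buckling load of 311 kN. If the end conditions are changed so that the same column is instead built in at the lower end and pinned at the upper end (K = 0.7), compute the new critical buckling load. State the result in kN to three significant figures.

P_cr ≈ 159 kN

P_cr ∝ 1/K², so P_cr,new = P_cr,old × (K_old/K_new)² = 311 × (0.5/0.7)²
= 311 × 0.5102 = 159 kN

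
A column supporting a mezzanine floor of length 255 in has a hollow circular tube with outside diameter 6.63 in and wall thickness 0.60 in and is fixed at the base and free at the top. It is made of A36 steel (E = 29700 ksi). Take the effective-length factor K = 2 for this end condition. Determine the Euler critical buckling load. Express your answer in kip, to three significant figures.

P_cr ≈ 58.8 kip

Inner diameter d_i = 6.63 − 2×0.60 = 5.430 in
I = π(d_o⁴ − d_i⁴)/64 = π(6.63⁴ − 5.430⁴)/64 = 52.17 in⁴
Effective length L_e = K·L = 2 × 255 = 510.0 in
P_cr = π²EI / L_e² = π² × 29700×10³ × 52.17 / 510.0² = 5.880×10^4 lb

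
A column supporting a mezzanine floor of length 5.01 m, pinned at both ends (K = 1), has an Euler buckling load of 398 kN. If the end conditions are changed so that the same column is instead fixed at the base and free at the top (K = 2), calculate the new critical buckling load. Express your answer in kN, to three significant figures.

P_cr ∝ 1/K², so P_cr,new = P_cr,old × (K_old/K_new)² = 398 × (1/2)²
= 398 × 0.2500 = 99.5 kN

P_cr ≈ 99.5 kN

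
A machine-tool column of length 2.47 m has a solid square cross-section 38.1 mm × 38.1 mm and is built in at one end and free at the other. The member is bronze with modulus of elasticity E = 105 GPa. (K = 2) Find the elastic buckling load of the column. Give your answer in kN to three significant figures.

I = a⁴/12 = 38.1⁴/12 = 1.756×10^5 mm⁴
I = 1.756×10^5 mm⁴ = 1.756×10^-7 m⁴
Effective length L_e = K·L = 2 × 2.47 = 4.940 m
P_cr = π²EI / L_e² = π² × 105×10⁹ × 1.756×10^-7 / 4.940² = 7.457×10^3 N

P_cr ≈ 7.46 kN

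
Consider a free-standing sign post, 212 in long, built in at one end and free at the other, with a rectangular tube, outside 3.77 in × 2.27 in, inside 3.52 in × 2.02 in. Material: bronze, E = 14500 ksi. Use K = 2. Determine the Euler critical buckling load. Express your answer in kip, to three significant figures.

P_cr ≈ 1.00 kip

Weak-axis I_min = (h_o·b_o³ − h_i·b_i³)/12 with b_o = 2.27, b_i = 2.020 in (shorter outer/inner sides).
I_min = (3.77×2.27³ − 3.520×2.020³)/12 = 1.257 in⁴
Effective length L_e = K·L = 2 × 212 = 424.0 in
P_cr = π²EI / L_e² = π² × 14500×10³ × 1.257 / 424.0² = 1.001×10^3 lb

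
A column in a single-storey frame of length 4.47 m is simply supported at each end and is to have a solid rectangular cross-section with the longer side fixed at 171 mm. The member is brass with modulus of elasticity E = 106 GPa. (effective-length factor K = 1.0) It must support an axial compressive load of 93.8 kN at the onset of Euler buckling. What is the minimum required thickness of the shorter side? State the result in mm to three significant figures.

b ≈ 50.1 mm

L_e = K·L = 1 × 4.47 = 4.470 m
Required I = P_cr·L_e²/(π²E) = 9.380×10^4 × 4.470² / (π² × 1.06×10^11) = 1.791×10^-6 m⁴
I_req = 1.791×10^6 mm⁴
Rectangle, weak axis: I_min = h·b³/12 with h = 171 mm fixed  ⇒  b = (12I/h)^(1/3) = 50.1 mm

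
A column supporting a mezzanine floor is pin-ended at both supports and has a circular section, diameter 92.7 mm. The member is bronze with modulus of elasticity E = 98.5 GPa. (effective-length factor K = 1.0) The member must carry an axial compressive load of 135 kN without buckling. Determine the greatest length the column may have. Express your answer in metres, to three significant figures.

I = πd⁴/64 = π×92.7⁴/64 = 3.625×10^6 mm⁴
I = 3.625×10^-6 m⁴
At the buckling limit P_cr = P = 1.350×10^5 N
From P_cr = π²EI/(K·L)²:  L = (1/K)·√(π²EI/P_cr) = (1/1)·√(π²×9.85×10^10×3.625×10^-6/1.350×10^5)
L = 5.11 m

L_max ≈ 5.11 m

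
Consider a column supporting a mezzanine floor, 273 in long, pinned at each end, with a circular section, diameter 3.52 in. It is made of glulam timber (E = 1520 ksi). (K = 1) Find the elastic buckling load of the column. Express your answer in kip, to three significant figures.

P_cr ≈ 1.52 kip

I = πd⁴/64 = π×3.52⁴/64 = 7.536 in⁴
Effective length L_e = K·L = 1 × 273 = 273.0 in
P_cr = π²EI / L_e² = π² × 1520×10³ × 7.536 / 273.0² = 1.517×10^3 lb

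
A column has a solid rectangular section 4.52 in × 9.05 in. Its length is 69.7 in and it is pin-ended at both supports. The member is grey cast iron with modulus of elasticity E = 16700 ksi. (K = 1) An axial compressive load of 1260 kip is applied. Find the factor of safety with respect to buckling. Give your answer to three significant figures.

n ≈ 1.88

Buckling occurs about the weak axis: I_min = h·b³/12 with b = 4.52 in (the shorter side).
I_min = 9.05×4.52³/12 = 69.64 in⁴
Effective length L_e = K·L = 1 × 69.7 = 69.70 in
P_cr = π²EI / L_e² = π² × 16700×10³ × 69.64 / 69.70² = 2.363×10^6 lb
Factor of safety n = P_cr / P = 2362.8 / 1260 = 1.88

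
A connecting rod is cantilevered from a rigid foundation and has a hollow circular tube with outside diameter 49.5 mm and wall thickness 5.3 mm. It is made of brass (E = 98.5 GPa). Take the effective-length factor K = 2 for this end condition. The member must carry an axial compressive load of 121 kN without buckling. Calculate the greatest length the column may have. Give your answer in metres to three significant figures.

L_max ≈ 0.605 m

Inner diameter d_i = 49.5 − 2×5.3 = 38.90 mm
I = π(d_o⁴ − d_i⁴)/64 = π(49.5⁴ − 38.90⁴)/64 = 1.823×10^5 mm⁴
I = 1.823×10^-7 m⁴
At the buckling limit P_cr = P = 1.210×10^5 N
From P_cr = π²EI/(K·L)²:  L = (1/K)·√(π²EI/P_cr) = (1/2)·√(π²×9.85×10^10×1.823×10^-7/1.210×10^5)
L = 0.605 m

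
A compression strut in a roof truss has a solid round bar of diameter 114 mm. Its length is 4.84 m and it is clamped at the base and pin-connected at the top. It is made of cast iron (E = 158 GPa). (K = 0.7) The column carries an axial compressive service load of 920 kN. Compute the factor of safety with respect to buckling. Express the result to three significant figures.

n ≈ 1.22

I = πd⁴/64 = π×114⁴/64 = 8.291×10^6 mm⁴
I = 8.291×10^6 mm⁴ = 8.291×10^-6 m⁴
Effective length L_e = K·L = 0.7 × 4.84 = 3.388 m
P_cr = π²EI / L_e² = π² × 158×10⁹ × 8.291×10^-6 / 3.388² = 1.126×10^6 N
Factor of safety n = P_cr / P = 1126.3 / 920 = 1.22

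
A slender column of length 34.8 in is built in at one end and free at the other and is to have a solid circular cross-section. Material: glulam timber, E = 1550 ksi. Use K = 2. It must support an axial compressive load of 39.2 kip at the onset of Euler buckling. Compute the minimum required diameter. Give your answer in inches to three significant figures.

L_e = K·L = 2 × 34.8 = 69.60 in
Required I = P_cr·L_e²/(π²E) = 3.920×10^4 × 69.60² / (π² × 1.55×10^6) = 12.41 in⁴
Solid circle: I = πd⁴/64  ⇒  d = (64I/π)^(1/4) = (64×12.41/π)^(1/4) = 3.99 in

d ≈ 3.99 in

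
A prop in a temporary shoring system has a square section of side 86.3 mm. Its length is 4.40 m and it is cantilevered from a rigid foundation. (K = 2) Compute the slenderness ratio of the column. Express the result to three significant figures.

For a square r = a/√12 = 86.3/√12 = 24.91 mm
L_e = K·L = 2 × 4.40 m = 8.800 m = 8800.0 mm
λ = L_e / r_min = 8800.0 / 24.91 = 353

λ ≈ 353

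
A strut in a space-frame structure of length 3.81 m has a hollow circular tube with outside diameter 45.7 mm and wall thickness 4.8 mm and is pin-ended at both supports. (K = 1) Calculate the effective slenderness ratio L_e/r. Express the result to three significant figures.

Inner diameter d_i = 45.7 − 2×4.8 = 36.10 mm
I = π(d_o⁴ − d_i⁴)/64 = π(45.7⁴ − 36.10⁴)/64 = 1.307×10^5 mm⁴
A = 616.8 mm²;  r_min = √(I/A) = √(1.307×10^5/616.8) = 14.56 mm
L_e = K·L = 1 × 3.81 m = 3.810 m = 3810.0 mm
λ = L_e / r_min = 3810.0 / 14.56 = 262

λ ≈ 262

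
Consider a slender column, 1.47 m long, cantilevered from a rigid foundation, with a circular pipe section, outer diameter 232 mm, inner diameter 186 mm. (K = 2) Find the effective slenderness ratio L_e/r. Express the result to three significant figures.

d_o = 232 mm, d_i = 186 mm
I = π(d_o⁴ − d_i⁴)/64 = π(232⁴ − 186.0⁴)/64 = 8.346×10^7 mm⁴
A = 1.510×10^4 mm²;  r_min = √(I/A) = √(8.346×10^7/1.510×10^4) = 74.34 mm
L_e = K·L = 2 × 1.47 m = 2.940 m = 2940.0 mm
λ = L_e / r_min = 2940.0 / 74.34 = 39.5

λ ≈ 39.5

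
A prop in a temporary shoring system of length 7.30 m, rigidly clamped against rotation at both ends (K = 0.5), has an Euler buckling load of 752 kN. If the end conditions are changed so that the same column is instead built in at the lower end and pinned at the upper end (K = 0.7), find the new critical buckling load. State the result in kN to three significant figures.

P_cr ∝ 1/K², so P_cr,new = P_cr,old × (K_old/K_new)² = 752 × (0.5/0.7)²
= 752 × 0.5102 = 384 kN

P_cr ≈ 384 kN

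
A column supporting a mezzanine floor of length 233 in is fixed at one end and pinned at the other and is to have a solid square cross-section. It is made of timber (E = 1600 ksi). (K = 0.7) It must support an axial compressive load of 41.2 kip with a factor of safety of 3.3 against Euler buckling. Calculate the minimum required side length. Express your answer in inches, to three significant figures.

a ≈ 7.24 in

Required P_cr = n·P = 3.3 × 41.2 = 136.0 kip
L_e = K·L = 0.7 × 233 = 163.1 in
Required I = P_cr·L_e²/(π²E) = 1.360×10^5 × 163.1² / (π² × 1.60×10^6) = 229.0 in⁴
Solid square: I = a⁴/12  ⇒  a = (12I)^(1/4) = (12×229.0)^(1/4) = 7.24 in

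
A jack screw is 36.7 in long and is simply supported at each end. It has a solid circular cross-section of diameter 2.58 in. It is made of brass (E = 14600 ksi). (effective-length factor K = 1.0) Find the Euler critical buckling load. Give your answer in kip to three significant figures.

P_cr ≈ 233 kip

I = πd⁴/64 = π×2.58⁴/64 = 2.175 in⁴
Effective length L_e = K·L = 1 × 36.7 = 36.70 in
P_cr = π²EI / L_e² = π² × 14600×10³ × 2.175 / 36.70² = 2.327×10^5 lb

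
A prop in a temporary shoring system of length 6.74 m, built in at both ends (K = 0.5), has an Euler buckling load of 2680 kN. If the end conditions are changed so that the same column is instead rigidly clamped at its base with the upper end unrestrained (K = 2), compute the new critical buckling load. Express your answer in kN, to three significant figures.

P_cr ∝ 1/K², so P_cr,new = P_cr,old × (K_old/K_new)² = 2680 × (0.5/2)²
= 2680 × 0.06250 = 168 kN

P_cr ≈ 168 kN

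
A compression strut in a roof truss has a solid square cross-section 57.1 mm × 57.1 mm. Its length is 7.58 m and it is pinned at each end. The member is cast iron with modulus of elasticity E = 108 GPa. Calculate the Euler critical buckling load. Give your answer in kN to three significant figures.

I = a⁴/12 = 57.1⁴/12 = 8.859×10^5 mm⁴
I = 8.859×10^5 mm⁴ = 8.859×10^-7 m⁴
Effective length L_e = K·L = 1 × 7.58 = 7.580 m
P_cr = π²EI / L_e² = π² × 108×10⁹ × 8.859×10^-7 / 7.580² = 1.643×10^4 N

P_cr ≈ 16.4 kN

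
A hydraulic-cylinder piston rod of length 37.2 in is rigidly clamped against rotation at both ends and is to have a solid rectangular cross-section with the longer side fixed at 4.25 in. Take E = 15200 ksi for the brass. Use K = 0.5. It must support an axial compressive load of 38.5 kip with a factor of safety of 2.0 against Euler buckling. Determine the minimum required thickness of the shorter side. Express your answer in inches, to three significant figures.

b ≈ 0.794 in

Required P_cr = n·P = 2.0 × 38.5 = 77.00 kip
L_e = K·L = 0.5 × 37.2 = 18.60 in
Required I = P_cr·L_e²/(π²E) = 7.700×10^4 × 18.60² / (π² × 1.52×10^7) = 0.1776 in⁴
Rectangle, weak axis: I_min = h·b³/12 with h = 4.25 in fixed  ⇒  b = (12I/h)^(1/3) = 0.794 in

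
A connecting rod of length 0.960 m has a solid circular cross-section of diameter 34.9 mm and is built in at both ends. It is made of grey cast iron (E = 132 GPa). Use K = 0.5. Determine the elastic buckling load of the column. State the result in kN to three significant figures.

I = πd⁴/64 = π×34.9⁴/64 = 7.282×10^4 mm⁴
I = 7.282×10^4 mm⁴ = 7.282×10^-8 m⁴
Effective length L_e = K·L = 0.5 × 0.960 = 0.4800 m
P_cr = π²EI / L_e² = π² × 132×10⁹ × 7.282×10^-8 / 0.4800² = 4.118×10^5 N

P_cr ≈ 412 kN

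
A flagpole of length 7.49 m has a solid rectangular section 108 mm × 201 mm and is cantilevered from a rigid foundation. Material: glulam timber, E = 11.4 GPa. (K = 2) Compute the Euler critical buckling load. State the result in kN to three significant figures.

Buckling occurs about the weak axis: I_min = h·b³/12 with b = 108 mm (the shorter side).
I_min = 201×108³/12 = 2.110×10^7 mm⁴
I = 2.110×10^7 mm⁴ = 2.110×10^-5 m⁴
Effective length L_e = K·L = 2 × 7.49 = 14.98 m
P_cr = π²EI / L_e² = π² × 11.4×10⁹ × 2.110×10^-5 / 14.98² = 1.058×10^4 N

P_cr ≈ 10.6 kN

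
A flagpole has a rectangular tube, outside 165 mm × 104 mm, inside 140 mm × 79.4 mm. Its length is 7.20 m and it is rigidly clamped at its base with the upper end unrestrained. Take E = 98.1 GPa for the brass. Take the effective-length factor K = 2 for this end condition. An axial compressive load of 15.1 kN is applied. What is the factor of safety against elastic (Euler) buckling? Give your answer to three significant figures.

n ≈ 2.98

Weak-axis I_min = (h_o·b_o³ − h_i·b_i³)/12 with b_o = 104, b_i = 79.40 mm (shorter outer/inner sides).
I_min = (165×104³ − 140.0×79.40³)/12 = 9.627×10^6 mm⁴
I = 9.627×10^6 mm⁴ = 9.627×10^-6 m⁴
Effective length L_e = K·L = 2 × 7.20 = 14.40 m
P_cr = π²EI / L_e² = π² × 98.1×10⁹ × 9.627×10^-6 / 14.40² = 4.495×10^4 N
Factor of safety n = P_cr / P = 44.950 / 15.1 = 2.98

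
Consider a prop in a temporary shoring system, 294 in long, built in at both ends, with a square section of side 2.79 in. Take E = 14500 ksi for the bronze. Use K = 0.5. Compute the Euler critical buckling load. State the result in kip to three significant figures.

I = a⁴/12 = 2.79⁴/12 = 5.049 in⁴
Effective length L_e = K·L = 0.5 × 294 = 147.0 in
P_cr = π²EI / L_e² = π² × 14500×10³ × 5.049 / 147.0² = 3.344×10^4 lb

P_cr ≈ 33.4 kip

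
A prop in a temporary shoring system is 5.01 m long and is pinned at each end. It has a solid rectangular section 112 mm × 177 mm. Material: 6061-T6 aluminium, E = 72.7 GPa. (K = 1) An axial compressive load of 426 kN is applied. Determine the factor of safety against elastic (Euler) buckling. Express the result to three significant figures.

Buckling occurs about the weak axis: I_min = h·b³/12 with b = 112 mm (the shorter side).
I_min = 177×112³/12 = 2.072×10^7 mm⁴
I = 2.072×10^7 mm⁴ = 2.072×10^-5 m⁴
Effective length L_e = K·L = 1 × 5.01 = 5.010 m
P_cr = π²EI / L_e² = π² × 72.7×10⁹ × 2.072×10^-5 / 5.010² = 5.924×10^5 N
Factor of safety n = P_cr / P = 592.39 / 426 = 1.39

n ≈ 1.39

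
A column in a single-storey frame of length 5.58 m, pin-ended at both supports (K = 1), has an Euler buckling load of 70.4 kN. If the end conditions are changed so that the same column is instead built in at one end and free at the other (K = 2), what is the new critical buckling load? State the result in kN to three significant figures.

P_cr ∝ 1/K², so P_cr,new = P_cr,old × (K_old/K_new)² = 70.4 × (1/2)²
= 70.4 × 0.2500 = 17.6 kN

P_cr ≈ 17.6 kN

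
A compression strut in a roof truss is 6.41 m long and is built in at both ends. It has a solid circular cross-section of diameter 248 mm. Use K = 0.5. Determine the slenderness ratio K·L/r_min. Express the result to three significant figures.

For a solid circle r = d/4 = 248/4 = 62.00 mm
L_e = K·L = 0.5 × 6.41 m = 3.205 m = 3205.0 mm
λ = L_e / r_min = 3205.0 / 62.00 = 51.7

λ ≈ 51.7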